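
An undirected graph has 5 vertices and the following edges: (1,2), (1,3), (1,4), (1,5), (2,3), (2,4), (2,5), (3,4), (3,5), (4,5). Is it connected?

Step 1: Build adjacency list from edges:
  1: 2, 3, 4, 5
  2: 1, 3, 4, 5
  3: 1, 2, 4, 5
  4: 1, 2, 3, 5
  5: 1, 2, 3, 4

Step 2: Run BFS/DFS from vertex 1:
  Visited: {1, 2, 3, 4, 5}
  Reached 5 of 5 vertices

Step 3: All 5 vertices reached from vertex 1, so the graph is connected.
Answer: Yes, the graph is connected.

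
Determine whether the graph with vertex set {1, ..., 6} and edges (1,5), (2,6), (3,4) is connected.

Step 1: Build adjacency list from edges:
  1: 5
  2: 6
  3: 4
  4: 3
  5: 1
  6: 2

Step 2: Run BFS/DFS from vertex 1:
  Visited: {1, 5}
  Reached 2 of 6 vertices

Step 3: Only 2 of 6 vertices reached. Graph is disconnected.
Connected components: {1, 5}, {2, 6}, {3, 4}
Answer: No, the graph is not connected (3 components).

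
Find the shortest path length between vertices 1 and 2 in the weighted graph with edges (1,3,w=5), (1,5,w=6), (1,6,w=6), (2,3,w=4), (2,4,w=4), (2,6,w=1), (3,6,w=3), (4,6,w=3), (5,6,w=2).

Step 1: Build adjacency list with weights:
  1: 3(w=5), 5(w=6), 6(w=6)
  2: 3(w=4), 4(w=4), 6(w=1)
  3: 1(w=5), 2(w=4), 6(w=3)
  4: 2(w=4), 6(w=3)
  5: 1(w=6), 6(w=2)
  6: 1(w=6), 2(w=1), 3(w=3), 4(w=3), 5(w=2)

Step 2: Apply Dijkstra's algorithm from vertex 1:
  Visit vertex 1 (distance=0)
    Update dist[3] = 5
    Update dist[5] = 6
    Update dist[6] = 6
  Visit vertex 3 (distance=5)
    Update dist[2] = 9
  Visit vertex 5 (distance=6)
  Visit vertex 6 (distance=6)
    Update dist[2] = 7
    Update dist[4] = 9
  Visit vertex 2 (distance=7)

Step 3: Shortest path: 1 -> 6 -> 2
Total weight: 6 + 1 = 7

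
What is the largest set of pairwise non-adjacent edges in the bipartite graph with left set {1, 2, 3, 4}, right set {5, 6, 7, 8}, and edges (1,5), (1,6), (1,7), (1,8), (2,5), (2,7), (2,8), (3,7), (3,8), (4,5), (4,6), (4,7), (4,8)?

Step 1: List the neighbors of each left vertex:
  1: 5, 6, 7, 8
  2: 5, 7, 8
  3: 7, 8
  4: 5, 6, 7, 8

Step 2: Greedily match left vertices, then look for augmenting paths:
  Match 1 -- 5
  Match 2 -- 7
  Match 3 -- 8
  Match 4 -- 6
  No augmenting path remains.

Step 3: Verify this is maximum:
  Matching size 4 = min(|L|, |R|) = min(4, 4), which is an upper bound, so this matching is maximum.

Maximum matching: {(1,5), (2,7), (3,8), (4,6)}
Size: 4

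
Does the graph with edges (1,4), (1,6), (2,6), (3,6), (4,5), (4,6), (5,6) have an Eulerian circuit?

Step 1: Find the degree of each vertex:
  deg(1) = 2
  deg(2) = 1
  deg(3) = 1
  deg(4) = 3
  deg(5) = 2
  deg(6) = 5

Step 2: Count vertices with odd degree:
  Odd-degree vertices: 2, 3, 4, 6 (4 total)

Step 3: Apply Euler's theorem:
  - Eulerian circuit exists iff graph is connected and all vertices have even degree
  - Eulerian path exists iff graph is connected and has 0 or 2 odd-degree vertices

Graph has 4 odd-degree vertices (need 0 or 2).
Neither Eulerian path nor Eulerian circuit exists.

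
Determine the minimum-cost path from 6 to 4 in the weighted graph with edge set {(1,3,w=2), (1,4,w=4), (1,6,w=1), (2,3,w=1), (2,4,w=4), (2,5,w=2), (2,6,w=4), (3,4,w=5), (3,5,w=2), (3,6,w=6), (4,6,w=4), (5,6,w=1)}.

Step 1: Build adjacency list with weights:
  1: 3(w=2), 4(w=4), 6(w=1)
  2: 3(w=1), 4(w=4), 5(w=2), 6(w=4)
  3: 1(w=2), 2(w=1), 4(w=5), 5(w=2), 6(w=6)
  4: 1(w=4), 2(w=4), 3(w=5), 6(w=4)
  5: 2(w=2), 3(w=2), 6(w=1)
  6: 1(w=1), 2(w=4), 3(w=6), 4(w=4), 5(w=1)

Step 2: Apply Dijkstra's algorithm from vertex 6:
  Visit vertex 6 (distance=0)
    Update dist[1] = 1
    Update dist[2] = 4
    Update dist[3] = 6
    Update dist[4] = 4
    Update dist[5] = 1
  Visit vertex 1 (distance=1)
    Update dist[3] = 3
  Visit vertex 5 (distance=1)
    Update dist[2] = 3
  Visit vertex 2 (distance=3)
  Visit vertex 3 (distance=3)
  Visit vertex 4 (distance=4)

Step 3: Shortest path: 6 -> 4
Total weight: 4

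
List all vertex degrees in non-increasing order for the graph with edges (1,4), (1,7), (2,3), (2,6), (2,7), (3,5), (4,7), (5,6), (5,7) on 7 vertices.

Step 1: Count edges incident to each vertex:
  deg(1) = 2 (neighbors: 4, 7)
  deg(2) = 3 (neighbors: 3, 6, 7)
  deg(3) = 2 (neighbors: 2, 5)
  deg(4) = 2 (neighbors: 1, 7)
  deg(5) = 3 (neighbors: 3, 6, 7)
  deg(6) = 2 (neighbors: 2, 5)
  deg(7) = 4 (neighbors: 1, 2, 4, 5)

Step 2: Sort degrees in non-increasing order:
  Degrees: [2, 3, 2, 2, 3, 2, 4] -> sorted: [4, 3, 3, 2, 2, 2, 2]

Degree sequence: [4, 3, 3, 2, 2, 2, 2]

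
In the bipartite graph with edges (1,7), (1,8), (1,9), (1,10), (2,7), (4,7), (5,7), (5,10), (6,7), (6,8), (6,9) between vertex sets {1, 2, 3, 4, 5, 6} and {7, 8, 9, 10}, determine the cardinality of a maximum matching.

Step 1: List the neighbors of each left vertex:
  1: 7, 8, 9, 10
  2: 7
  3: (none)
  4: 7
  5: 7, 10
  6: 7, 8, 9

Step 2: Greedily match left vertices, then look for augmenting paths:
  Match 1 -- 9
  Match 2 -- 7
  Match 5 -- 10
  Match 6 -- 8
  No augmenting path remains.

Step 3: Verify this is maximum:
  Matching size 4 = min(|L|, |R|) = min(6, 4), which is an upper bound, so this matching is maximum.

Maximum matching: {(1,9), (2,7), (5,10), (6,8)}
Size: 4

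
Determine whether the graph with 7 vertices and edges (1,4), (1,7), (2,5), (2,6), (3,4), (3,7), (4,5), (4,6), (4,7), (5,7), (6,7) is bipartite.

Step 1: Attempt 2-coloring using BFS:
  Start at vertex 1, assign color 0
  Color vertex 4 with color 1 (neighbor of 1)
  Color vertex 7 with color 1 (neighbor of 1)
  Color vertex 3 with color 0 (neighbor of 4)
  Color vertex 5 with color 0 (neighbor of 4)
  Color vertex 6 with color 0 (neighbor of 4)

Step 2: Conflict found! Vertices 4 and 7 are adjacent but have the same color.
This means the graph contains an odd cycle.

The graph is NOT bipartite.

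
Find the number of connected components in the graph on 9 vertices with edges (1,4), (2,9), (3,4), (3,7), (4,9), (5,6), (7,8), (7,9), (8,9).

Step 1: Build adjacency list from edges:
  1: 4
  2: 9
  3: 4, 7
  4: 1, 3, 9
  5: 6
  6: 5
  7: 3, 8, 9
  8: 7, 9
  9: 2, 4, 7, 8

Step 2: Run BFS/DFS from vertex 1:
  Visited: {1, 4, 3, 9, 7, 2, 8}
  Reached 7 of 9 vertices

Step 3: Only 7 of 9 vertices reached. Graph is disconnected.
Connected components: {1, 2, 3, 4, 7, 8, 9}, {5, 6}
Number of connected components: 2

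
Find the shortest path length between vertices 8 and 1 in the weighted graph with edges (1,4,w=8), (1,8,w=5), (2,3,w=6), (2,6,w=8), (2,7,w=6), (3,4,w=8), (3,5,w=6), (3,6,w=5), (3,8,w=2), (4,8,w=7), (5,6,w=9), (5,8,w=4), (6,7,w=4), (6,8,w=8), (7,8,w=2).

Step 1: Build adjacency list with weights:
  1: 4(w=8), 8(w=5)
  2: 3(w=6), 6(w=8), 7(w=6)
  3: 2(w=6), 4(w=8), 5(w=6), 6(w=5), 8(w=2)
  4: 1(w=8), 3(w=8), 8(w=7)
  5: 3(w=6), 6(w=9), 8(w=4)
  6: 2(w=8), 3(w=5), 5(w=9), 7(w=4), 8(w=8)
  7: 2(w=6), 6(w=4), 8(w=2)
  8: 1(w=5), 3(w=2), 4(w=7), 5(w=4), 6(w=8), 7(w=2)

Step 2: Apply Dijkstra's algorithm from vertex 8:
  Visit vertex 8 (distance=0)
    Update dist[1] = 5
    Update dist[3] = 2
    Update dist[4] = 7
    Update dist[5] = 4
    Update dist[6] = 8
    Update dist[7] = 2
  Visit vertex 3 (distance=2)
    Update dist[2] = 8
    Update dist[6] = 7
  Visit vertex 7 (distance=2)
    Update dist[6] = 6
  Visit vertex 5 (distance=4)
  Visit vertex 1 (distance=5)

Step 3: Shortest path: 8 -> 1
Total weight: 5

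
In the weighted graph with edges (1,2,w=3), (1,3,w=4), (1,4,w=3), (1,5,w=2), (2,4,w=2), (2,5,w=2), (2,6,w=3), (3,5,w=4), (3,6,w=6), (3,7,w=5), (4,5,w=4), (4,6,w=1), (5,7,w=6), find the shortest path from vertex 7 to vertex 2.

Step 1: Build adjacency list with weights:
  1: 2(w=3), 3(w=4), 4(w=3), 5(w=2)
  2: 1(w=3), 4(w=2), 5(w=2), 6(w=3)
  3: 1(w=4), 5(w=4), 6(w=6), 7(w=5)
  4: 1(w=3), 2(w=2), 5(w=4), 6(w=1)
  5: 1(w=2), 2(w=2), 3(w=4), 4(w=4), 7(w=6)
  6: 2(w=3), 3(w=6), 4(w=1)
  7: 3(w=5), 5(w=6)

Step 2: Apply Dijkstra's algorithm from vertex 7:
  Visit vertex 7 (distance=0)
    Update dist[3] = 5
    Update dist[5] = 6
  Visit vertex 3 (distance=5)
    Update dist[1] = 9
    Update dist[6] = 11
  Visit vertex 5 (distance=6)
    Update dist[1] = 8
    Update dist[2] = 8
    Update dist[4] = 10
  Visit vertex 1 (distance=8)
  Visit vertex 2 (distance=8)

Step 3: Shortest path: 7 -> 5 -> 2
Total weight: 6 + 2 = 8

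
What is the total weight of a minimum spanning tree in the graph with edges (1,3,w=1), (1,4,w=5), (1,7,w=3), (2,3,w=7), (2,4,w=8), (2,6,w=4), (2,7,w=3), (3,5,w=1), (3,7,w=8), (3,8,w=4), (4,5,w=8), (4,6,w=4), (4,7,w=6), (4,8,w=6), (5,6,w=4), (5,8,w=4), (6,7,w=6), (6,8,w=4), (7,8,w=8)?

Apply Kruskal's algorithm (sort edges by weight, add if no cycle):

Sorted edges by weight:
  (1,3) w=1
  (3,5) w=1
  (1,7) w=3
  (2,7) w=3
  (2,6) w=4
  (3,8) w=4
  (4,6) w=4
  (5,6) w=4
  (5,8) w=4
  (6,8) w=4
  (1,4) w=5
  (4,8) w=6
  (4,7) w=6
  (6,7) w=6
  (2,3) w=7
  (2,4) w=8
  (3,7) w=8
  (4,5) w=8
  (7,8) w=8

Add edge (1,3) w=1 -- no cycle. Running total: 1
Add edge (3,5) w=1 -- no cycle. Running total: 2
Add edge (1,7) w=3 -- no cycle. Running total: 5
Add edge (2,7) w=3 -- no cycle. Running total: 8
Add edge (2,6) w=4 -- no cycle. Running total: 12
Add edge (3,8) w=4 -- no cycle. Running total: 16
Add edge (4,6) w=4 -- no cycle. Running total: 20

MST edges: (1,3,w=1), (3,5,w=1), (1,7,w=3), (2,7,w=3), (2,6,w=4), (3,8,w=4), (4,6,w=4)
Total MST weight: 1 + 1 + 3 + 3 + 4 + 4 + 4 = 20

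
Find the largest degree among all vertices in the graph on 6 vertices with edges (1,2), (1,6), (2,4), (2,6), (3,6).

Step 1: Count edges incident to each vertex:
  deg(1) = 2 (neighbors: 2, 6)
  deg(2) = 3 (neighbors: 1, 4, 6)
  deg(3) = 1 (neighbors: 6)
  deg(4) = 1 (neighbors: 2)
  deg(5) = 0 (neighbors: none)
  deg(6) = 3 (neighbors: 1, 2, 3)

Step 2: Find maximum:
  max(2, 3, 1, 1, 0, 3) = 3 (vertex 2)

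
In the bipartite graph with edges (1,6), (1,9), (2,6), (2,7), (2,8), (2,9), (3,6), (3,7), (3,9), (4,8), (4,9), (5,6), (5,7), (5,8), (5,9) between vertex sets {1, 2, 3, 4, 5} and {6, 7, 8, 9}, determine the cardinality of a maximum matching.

Step 1: List the neighbors of each left vertex:
  1: 6, 9
  2: 6, 7, 8, 9
  3: 6, 7, 9
  4: 8, 9
  5: 6, 7, 8, 9

Step 2: Greedily match left vertices, then look for augmenting paths:
  Match 1 -- 6
  Match 2 -- 7
  Match 3 -- 9
  Match 4 -- 8
  No augmenting path remains.

Step 3: Verify this is maximum:
  Matching size 4 = min(|L|, |R|) = min(5, 4), which is an upper bound, so this matching is maximum.

Maximum matching: {(1,6), (2,7), (3,9), (4,8)}
Size: 4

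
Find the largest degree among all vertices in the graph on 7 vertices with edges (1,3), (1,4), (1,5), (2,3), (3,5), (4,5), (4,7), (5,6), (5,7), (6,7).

Step 1: Count edges incident to each vertex:
  deg(1) = 3 (neighbors: 3, 4, 5)
  deg(2) = 1 (neighbors: 3)
  deg(3) = 3 (neighbors: 1, 2, 5)
  deg(4) = 3 (neighbors: 1, 5, 7)
  deg(5) = 5 (neighbors: 1, 3, 4, 6, 7)
  deg(6) = 2 (neighbors: 5, 7)
  deg(7) = 3 (neighbors: 4, 5, 6)

Step 2: Find maximum:
  max(3, 1, 3, 3, 5, 2, 3) = 5 (vertex 5)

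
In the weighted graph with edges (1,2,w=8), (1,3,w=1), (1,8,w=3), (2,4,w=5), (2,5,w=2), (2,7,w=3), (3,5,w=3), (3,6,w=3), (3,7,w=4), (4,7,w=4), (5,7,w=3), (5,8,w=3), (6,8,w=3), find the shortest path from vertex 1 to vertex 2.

Step 1: Build adjacency list with weights:
  1: 2(w=8), 3(w=1), 8(w=3)
  2: 1(w=8), 4(w=5), 5(w=2), 7(w=3)
  3: 1(w=1), 5(w=3), 6(w=3), 7(w=4)
  4: 2(w=5), 7(w=4)
  5: 2(w=2), 3(w=3), 7(w=3), 8(w=3)
  6: 3(w=3), 8(w=3)
  7: 2(w=3), 3(w=4), 4(w=4), 5(w=3)
  8: 1(w=3), 5(w=3), 6(w=3)

Step 2: Apply Dijkstra's algorithm from vertex 1:
  Visit vertex 1 (distance=0)
    Update dist[2] = 8
    Update dist[3] = 1
    Update dist[8] = 3
  Visit vertex 3 (distance=1)
    Update dist[5] = 4
    Update dist[6] = 4
    Update dist[7] = 5
  Visit vertex 8 (distance=3)
  Visit vertex 5 (distance=4)
    Update dist[2] = 6
  Visit vertex 6 (distance=4)
  Visit vertex 7 (distance=5)
    Update dist[4] = 9
  Visit vertex 2 (distance=6)

Step 3: Shortest path: 1 -> 3 -> 5 -> 2
Total weight: 1 + 3 + 2 = 6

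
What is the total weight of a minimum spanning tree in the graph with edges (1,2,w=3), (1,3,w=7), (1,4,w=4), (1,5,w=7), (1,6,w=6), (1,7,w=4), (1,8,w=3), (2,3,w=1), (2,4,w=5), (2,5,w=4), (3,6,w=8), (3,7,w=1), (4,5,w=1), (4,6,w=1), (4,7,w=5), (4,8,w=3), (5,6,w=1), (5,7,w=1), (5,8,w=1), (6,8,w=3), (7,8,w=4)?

Apply Kruskal's algorithm (sort edges by weight, add if no cycle):

Sorted edges by weight:
  (2,3) w=1
  (3,7) w=1
  (4,5) w=1
  (4,6) w=1
  (5,8) w=1
  (5,7) w=1
  (5,6) w=1
  (1,8) w=3
  (1,2) w=3
  (4,8) w=3
  (6,8) w=3
  (1,4) w=4
  (1,7) w=4
  (2,5) w=4
  (7,8) w=4
  (2,4) w=5
  (4,7) w=5
  (1,6) w=6
  (1,3) w=7
  (1,5) w=7
  (3,6) w=8

Add edge (2,3) w=1 -- no cycle. Running total: 1
Add edge (3,7) w=1 -- no cycle. Running total: 2
Add edge (4,5) w=1 -- no cycle. Running total: 3
Add edge (4,6) w=1 -- no cycle. Running total: 4
Add edge (5,8) w=1 -- no cycle. Running total: 5
Add edge (5,7) w=1 -- no cycle. Running total: 6
Skip edge (5,6) w=1 -- would create cycle
Add edge (1,8) w=3 -- no cycle. Running total: 9

MST edges: (2,3,w=1), (3,7,w=1), (4,5,w=1), (4,6,w=1), (5,8,w=1), (5,7,w=1), (1,8,w=3)
Total MST weight: 1 + 1 + 1 + 1 + 1 + 1 + 3 = 9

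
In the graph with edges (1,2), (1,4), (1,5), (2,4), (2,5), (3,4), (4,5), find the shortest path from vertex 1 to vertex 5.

Step 1: Build adjacency list:
  1: 2, 4, 5
  2: 1, 4, 5
  3: 4
  4: 1, 2, 3, 5
  5: 1, 2, 4

Step 2: BFS from vertex 1 to find shortest path to 5:
  vertex 2 reached at distance 1
  vertex 4 reached at distance 1
  vertex 5 reached at distance 1

Step 3: Shortest path: 1 -> 5
Path length: 1 edge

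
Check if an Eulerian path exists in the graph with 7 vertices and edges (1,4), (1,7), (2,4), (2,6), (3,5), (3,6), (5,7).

Step 1: Find the degree of each vertex:
  deg(1) = 2
  deg(2) = 2
  deg(3) = 2
  deg(4) = 2
  deg(5) = 2
  deg(6) = 2
  deg(7) = 2

Step 2: Count vertices with odd degree:
  All vertices have even degree (0 odd-degree vertices)

Step 3: Apply Euler's theorem:
  - Eulerian circuit exists iff graph is connected and all vertices have even degree
  - Eulerian path exists iff graph is connected and has 0 or 2 odd-degree vertices

Graph is connected with 0 odd-degree vertices.
Both Eulerian circuit and Eulerian path exist.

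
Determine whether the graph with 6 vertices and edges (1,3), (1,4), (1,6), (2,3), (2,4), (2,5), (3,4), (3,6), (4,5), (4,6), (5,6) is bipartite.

Step 1: Attempt 2-coloring using BFS:
  Start at vertex 1, assign color 0
  Color vertex 3 with color 1 (neighbor of 1)
  Color vertex 4 with color 1 (neighbor of 1)
  Color vertex 6 with color 1 (neighbor of 1)
  Color vertex 2 with color 0 (neighbor of 3)

Step 2: Conflict found! Vertices 3 and 4 are adjacent but have the same color.
This means the graph contains an odd cycle.

The graph is NOT bipartite.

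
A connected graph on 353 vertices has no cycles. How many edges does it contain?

A tree on n vertices always has exactly n - 1 edges.
For n = 353: edges = 353 - 1 = 352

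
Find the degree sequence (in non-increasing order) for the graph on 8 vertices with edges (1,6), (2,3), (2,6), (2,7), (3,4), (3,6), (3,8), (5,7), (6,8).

Step 1: Count edges incident to each vertex:
  deg(1) = 1 (neighbors: 6)
  deg(2) = 3 (neighbors: 3, 6, 7)
  deg(3) = 4 (neighbors: 2, 4, 6, 8)
  deg(4) = 1 (neighbors: 3)
  deg(5) = 1 (neighbors: 7)
  deg(6) = 4 (neighbors: 1, 2, 3, 8)
  deg(7) = 2 (neighbors: 2, 5)
  deg(8) = 2 (neighbors: 3, 6)

Step 2: Sort degrees in non-increasing order:
  Degrees: [1, 3, 4, 1, 1, 4, 2, 2] -> sorted: [4, 4, 3, 2, 2, 1, 1, 1]

Degree sequence: [4, 4, 3, 2, 2, 1, 1, 1]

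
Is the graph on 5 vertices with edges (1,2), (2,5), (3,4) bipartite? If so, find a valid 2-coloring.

Step 1: Attempt 2-coloring using BFS:
  Start at vertex 1, assign color 0
  Color vertex 2 with color 1 (neighbor of 1)
  Color vertex 5 with color 0 (neighbor of 2)
  Start new component at vertex 3, assign color 0
  Color vertex 4 with color 1 (neighbor of 3)

Step 2: 2-coloring succeeded. No conflicts found.
  Set A (color 0): {1, 3, 5}
  Set B (color 1): {2, 4}

The graph is bipartite with partition {1, 3, 5}, {2, 4}.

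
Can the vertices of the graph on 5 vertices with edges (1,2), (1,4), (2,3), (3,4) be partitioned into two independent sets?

Step 1: Attempt 2-coloring using BFS:
  Start at vertex 1, assign color 0
  Color vertex 2 with color 1 (neighbor of 1)
  Color vertex 4 with color 1 (neighbor of 1)
  Color vertex 3 with color 0 (neighbor of 2)
  Start new component at vertex 5, assign color 0

Step 2: 2-coloring succeeded. No conflicts found.
  Set A (color 0): {1, 3, 5}
  Set B (color 1): {2, 4}

The graph is bipartite with partition {1, 3, 5}, {2, 4}.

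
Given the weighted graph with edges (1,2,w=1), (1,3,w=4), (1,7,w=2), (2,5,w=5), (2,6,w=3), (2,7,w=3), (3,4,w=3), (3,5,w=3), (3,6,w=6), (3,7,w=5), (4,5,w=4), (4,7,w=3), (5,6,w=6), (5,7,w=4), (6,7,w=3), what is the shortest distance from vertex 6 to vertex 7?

Step 1: Build adjacency list with weights:
  1: 2(w=1), 3(w=4), 7(w=2)
  2: 1(w=1), 5(w=5), 6(w=3), 7(w=3)
  3: 1(w=4), 4(w=3), 5(w=3), 6(w=6), 7(w=5)
  4: 3(w=3), 5(w=4), 7(w=3)
  5: 2(w=5), 3(w=3), 4(w=4), 6(w=6), 7(w=4)
  6: 2(w=3), 3(w=6), 5(w=6), 7(w=3)
  7: 1(w=2), 2(w=3), 3(w=5), 4(w=3), 5(w=4), 6(w=3)

Step 2: Apply Dijkstra's algorithm from vertex 6:
  Visit vertex 6 (distance=0)
    Update dist[2] = 3
    Update dist[3] = 6
    Update dist[5] = 6
    Update dist[7] = 3
  Visit vertex 2 (distance=3)
    Update dist[1] = 4
  Visit vertex 7 (distance=3)
    Update dist[4] = 6

Step 3: Shortest path: 6 -> 7
Total weight: 3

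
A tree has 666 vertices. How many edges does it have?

A tree on n vertices always has exactly n - 1 edges.
For n = 666: edges = 666 - 1 = 665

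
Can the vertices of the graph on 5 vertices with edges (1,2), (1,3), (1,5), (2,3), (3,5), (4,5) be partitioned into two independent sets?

Step 1: Attempt 2-coloring using BFS:
  Start at vertex 1, assign color 0
  Color vertex 2 with color 1 (neighbor of 1)
  Color vertex 3 with color 1 (neighbor of 1)
  Color vertex 5 with color 1 (neighbor of 1)

Step 2: Conflict found! Vertices 2 and 3 are adjacent but have the same color.
This means the graph contains an odd cycle.

The graph is NOT bipartite.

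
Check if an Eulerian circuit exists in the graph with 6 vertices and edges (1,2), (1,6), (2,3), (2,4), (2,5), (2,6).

Step 1: Find the degree of each vertex:
  deg(1) = 2
  deg(2) = 5
  deg(3) = 1
  deg(4) = 1
  deg(5) = 1
  deg(6) = 2

Step 2: Count vertices with odd degree:
  Odd-degree vertices: 2, 3, 4, 5 (4 total)

Step 3: Apply Euler's theorem:
  - Eulerian circuit exists iff graph is connected and all vertices have even degree
  - Eulerian path exists iff graph is connected and has 0 or 2 odd-degree vertices

Graph has 4 odd-degree vertices (need 0 or 2).
Neither Eulerian path nor Eulerian circuit exists.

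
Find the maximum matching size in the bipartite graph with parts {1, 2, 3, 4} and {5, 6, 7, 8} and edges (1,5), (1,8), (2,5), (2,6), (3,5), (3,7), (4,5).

Step 1: List the neighbors of each left vertex:
  1: 5, 8
  2: 5, 6
  3: 5, 7
  4: 5

Step 2: Greedily match left vertices, then look for augmenting paths:
  Match 1 -- 8
  Match 2 -- 6
  Match 3 -- 7
  Match 4 -- 5
  No augmenting path remains.

Step 3: Verify this is maximum:
  Matching size 4 = min(|L|, |R|) = min(4, 4), which is an upper bound, so this matching is maximum.

Maximum matching: {(1,8), (2,6), (3,7), (4,5)}
Size: 4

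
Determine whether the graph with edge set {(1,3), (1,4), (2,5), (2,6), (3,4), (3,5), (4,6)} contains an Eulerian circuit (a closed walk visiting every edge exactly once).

Step 1: Find the degree of each vertex:
  deg(1) = 2
  deg(2) = 2
  deg(3) = 3
  deg(4) = 3
  deg(5) = 2
  deg(6) = 2

Step 2: Count vertices with odd degree:
  Odd-degree vertices: 3, 4 (2 total)

Step 3: Apply Euler's theorem:
  - Eulerian circuit exists iff graph is connected and all vertices have even degree
  - Eulerian path exists iff graph is connected and has 0 or 2 odd-degree vertices

Graph is connected with exactly 2 odd-degree vertices (3, 4).
Eulerian path exists (starting and ending at the odd-degree vertices), but no Eulerian circuit.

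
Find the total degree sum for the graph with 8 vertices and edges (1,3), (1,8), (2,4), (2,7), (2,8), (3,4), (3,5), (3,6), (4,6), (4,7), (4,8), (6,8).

Step 1: Count edges incident to each vertex:
  deg(1) = 2 (neighbors: 3, 8)
  deg(2) = 3 (neighbors: 4, 7, 8)
  deg(3) = 4 (neighbors: 1, 4, 5, 6)
  deg(4) = 5 (neighbors: 2, 3, 6, 7, 8)
  deg(5) = 1 (neighbors: 3)
  deg(6) = 3 (neighbors: 3, 4, 8)
  deg(7) = 2 (neighbors: 2, 4)
  deg(8) = 4 (neighbors: 1, 2, 4, 6)

Step 2: Sum all degrees:
  2 + 3 + 4 + 5 + 1 + 3 + 2 + 4 = 24

Verification: sum of degrees = 2 * |E| = 2 * 12 = 24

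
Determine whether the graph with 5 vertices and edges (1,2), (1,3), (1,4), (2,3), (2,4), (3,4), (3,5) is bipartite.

Step 1: Attempt 2-coloring using BFS:
  Start at vertex 1, assign color 0
  Color vertex 2 with color 1 (neighbor of 1)
  Color vertex 3 with color 1 (neighbor of 1)
  Color vertex 4 with color 1 (neighbor of 1)

Step 2: Conflict found! Vertices 2 and 3 are adjacent but have the same color.
This means the graph contains an odd cycle.

The graph is NOT bipartite.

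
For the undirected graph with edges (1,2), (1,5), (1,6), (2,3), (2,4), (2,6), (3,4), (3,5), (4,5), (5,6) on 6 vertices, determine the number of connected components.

Step 1: Build adjacency list from edges:
  1: 2, 5, 6
  2: 1, 3, 4, 6
  3: 2, 4, 5
  4: 2, 3, 5
  5: 1, 3, 4, 6
  6: 1, 2, 5

Step 2: Run BFS/DFS from vertex 1:
  Visited: {1, 2, 5, 6, 3, 4}
  Reached 6 of 6 vertices

Step 3: All 6 vertices reached from vertex 1, so the graph is connected.
Number of connected components: 1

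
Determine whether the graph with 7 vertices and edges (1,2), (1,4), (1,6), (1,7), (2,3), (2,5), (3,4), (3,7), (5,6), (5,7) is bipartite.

Step 1: Attempt 2-coloring using BFS:
  Start at vertex 1, assign color 0
  Color vertex 2 with color 1 (neighbor of 1)
  Color vertex 4 with color 1 (neighbor of 1)
  Color vertex 6 with color 1 (neighbor of 1)
  Color vertex 7 with color 1 (neighbor of 1)
  Color vertex 3 with color 0 (neighbor of 2)
  Color vertex 5 with color 0 (neighbor of 2)

Step 2: 2-coloring succeeded. No conflicts found.
  Set A (color 0): {1, 3, 5}
  Set B (color 1): {2, 4, 6, 7}

The graph is bipartite with partition {1, 3, 5}, {2, 4, 6, 7}.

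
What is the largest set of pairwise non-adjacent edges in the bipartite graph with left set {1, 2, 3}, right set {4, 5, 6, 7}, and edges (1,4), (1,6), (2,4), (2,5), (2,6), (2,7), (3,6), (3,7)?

Step 1: List the neighbors of each left vertex:
  1: 4, 6
  2: 4, 5, 6, 7
  3: 6, 7

Step 2: Greedily match left vertices, then look for augmenting paths:
  Match 1 -- 4
  Match 2 -- 5
  Match 3 -- 6
  No augmenting path remains.

Step 3: Verify this is maximum:
  Matching size 3 = min(|L|, |R|) = min(3, 4), which is an upper bound, so this matching is maximum.

Maximum matching: {(1,4), (2,5), (3,6)}
Size: 3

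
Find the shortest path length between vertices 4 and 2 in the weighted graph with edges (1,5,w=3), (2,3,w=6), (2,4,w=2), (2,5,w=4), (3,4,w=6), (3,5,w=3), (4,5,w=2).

Step 1: Build adjacency list with weights:
  1: 5(w=3)
  2: 3(w=6), 4(w=2), 5(w=4)
  3: 2(w=6), 4(w=6), 5(w=3)
  4: 2(w=2), 3(w=6), 5(w=2)
  5: 1(w=3), 2(w=4), 3(w=3), 4(w=2)

Step 2: Apply Dijkstra's algorithm from vertex 4:
  Visit vertex 4 (distance=0)
    Update dist[2] = 2
    Update dist[3] = 6
    Update dist[5] = 2
  Visit vertex 2 (distance=2)

Step 3: Shortest path: 4 -> 2
Total weight: 2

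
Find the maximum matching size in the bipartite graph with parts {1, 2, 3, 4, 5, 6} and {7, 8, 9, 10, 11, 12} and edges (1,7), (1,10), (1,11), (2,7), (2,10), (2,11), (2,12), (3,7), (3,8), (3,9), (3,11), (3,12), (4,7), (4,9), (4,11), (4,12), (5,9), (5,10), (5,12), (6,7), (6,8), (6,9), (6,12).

Step 1: List the neighbors of each left vertex:
  1: 7, 10, 11
  2: 7, 10, 11, 12
  3: 7, 8, 9, 11, 12
  4: 7, 9, 11, 12
  5: 9, 10, 12
  6: 7, 8, 9, 12

Step 2: Greedily match left vertices, then look for augmenting paths:
  Match 1 -- 11
  Match 2 -- 10
  Match 3 -- 8
  Match 4 -- 9
  Match 5 -- 12
  Match 6 -- 7
  No augmenting path remains.

Step 3: Verify this is maximum:
  Matching size 6 = min(|L|, |R|) = min(6, 6), which is an upper bound, so this matching is maximum.

Maximum matching: {(1,11), (2,10), (3,8), (4,9), (5,12), (6,7)}
Size: 6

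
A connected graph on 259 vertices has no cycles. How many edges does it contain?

A tree on n vertices always has exactly n - 1 edges.
For n = 259: edges = 259 - 1 = 258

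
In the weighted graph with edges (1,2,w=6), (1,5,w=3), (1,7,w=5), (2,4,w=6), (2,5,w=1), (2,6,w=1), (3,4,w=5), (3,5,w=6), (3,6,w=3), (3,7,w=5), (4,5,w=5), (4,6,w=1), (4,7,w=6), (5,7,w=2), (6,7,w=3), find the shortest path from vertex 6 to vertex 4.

Step 1: Build adjacency list with weights:
  1: 2(w=6), 5(w=3), 7(w=5)
  2: 1(w=6), 4(w=6), 5(w=1), 6(w=1)
  3: 4(w=5), 5(w=6), 6(w=3), 7(w=5)
  4: 2(w=6), 3(w=5), 5(w=5), 6(w=1), 7(w=6)
  5: 1(w=3), 2(w=1), 3(w=6), 4(w=5), 7(w=2)
  6: 2(w=1), 3(w=3), 4(w=1), 7(w=3)
  7: 1(w=5), 3(w=5), 4(w=6), 5(w=2), 6(w=3)

Step 2: Apply Dijkstra's algorithm from vertex 6:
  Visit vertex 6 (distance=0)
    Update dist[2] = 1
    Update dist[3] = 3
    Update dist[4] = 1
    Update dist[7] = 3
  Visit vertex 2 (distance=1)
    Update dist[1] = 7
    Update dist[5] = 2
  Visit vertex 4 (distance=1)

Step 3: Shortest path: 6 -> 4
Total weight: 1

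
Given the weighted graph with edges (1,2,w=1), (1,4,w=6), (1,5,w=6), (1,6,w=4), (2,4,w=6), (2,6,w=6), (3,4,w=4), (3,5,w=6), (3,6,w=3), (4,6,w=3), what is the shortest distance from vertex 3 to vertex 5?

Step 1: Build adjacency list with weights:
  1: 2(w=1), 4(w=6), 5(w=6), 6(w=4)
  2: 1(w=1), 4(w=6), 6(w=6)
  3: 4(w=4), 5(w=6), 6(w=3)
  4: 1(w=6), 2(w=6), 3(w=4), 6(w=3)
  5: 1(w=6), 3(w=6)
  6: 1(w=4), 2(w=6), 3(w=3), 4(w=3)

Step 2: Apply Dijkstra's algorithm from vertex 3:
  Visit vertex 3 (distance=0)
    Update dist[4] = 4
    Update dist[5] = 6
    Update dist[6] = 3
  Visit vertex 6 (distance=3)
    Update dist[1] = 7
    Update dist[2] = 9
  Visit vertex 4 (distance=4)
  Visit vertex 5 (distance=6)

Step 3: Shortest path: 3 -> 5
Total weight: 6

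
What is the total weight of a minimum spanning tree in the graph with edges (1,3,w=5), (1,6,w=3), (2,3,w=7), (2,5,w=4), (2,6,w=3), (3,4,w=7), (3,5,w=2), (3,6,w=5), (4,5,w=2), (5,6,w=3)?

Apply Kruskal's algorithm (sort edges by weight, add if no cycle):

Sorted edges by weight:
  (3,5) w=2
  (4,5) w=2
  (1,6) w=3
  (2,6) w=3
  (5,6) w=3
  (2,5) w=4
  (1,3) w=5
  (3,6) w=5
  (2,3) w=7
  (3,4) w=7

Add edge (3,5) w=2 -- no cycle. Running total: 2
Add edge (4,5) w=2 -- no cycle. Running total: 4
Add edge (1,6) w=3 -- no cycle. Running total: 7
Add edge (2,6) w=3 -- no cycle. Running total: 10
Add edge (5,6) w=3 -- no cycle. Running total: 13

MST edges: (3,5,w=2), (4,5,w=2), (1,6,w=3), (2,6,w=3), (5,6,w=3)
Total MST weight: 2 + 2 + 3 + 3 + 3 = 13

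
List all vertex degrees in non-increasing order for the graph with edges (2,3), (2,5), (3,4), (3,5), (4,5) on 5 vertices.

Step 1: Count edges incident to each vertex:
  deg(1) = 0 (neighbors: none)
  deg(2) = 2 (neighbors: 3, 5)
  deg(3) = 3 (neighbors: 2, 4, 5)
  deg(4) = 2 (neighbors: 3, 5)
  deg(5) = 3 (neighbors: 2, 3, 4)

Step 2: Sort degrees in non-increasing order:
  Degrees: [0, 2, 3, 2, 3] -> sorted: [3, 3, 2, 2, 0]

Degree sequence: [3, 3, 2, 2, 0]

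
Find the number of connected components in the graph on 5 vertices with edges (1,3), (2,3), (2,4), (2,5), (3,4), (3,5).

Step 1: Build adjacency list from edges:
  1: 3
  2: 3, 4, 5
  3: 1, 2, 4, 5
  4: 2, 3
  5: 2, 3

Step 2: Run BFS/DFS from vertex 1:
  Visited: {1, 3, 2, 4, 5}
  Reached 5 of 5 vertices

Step 3: All 5 vertices reached from vertex 1, so the graph is connected.
Number of connected components: 1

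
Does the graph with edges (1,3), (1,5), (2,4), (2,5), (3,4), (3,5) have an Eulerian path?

Step 1: Find the degree of each vertex:
  deg(1) = 2
  deg(2) = 2
  deg(3) = 3
  deg(4) = 2
  deg(5) = 3

Step 2: Count vertices with odd degree:
  Odd-degree vertices: 3, 5 (2 total)

Step 3: Apply Euler's theorem:
  - Eulerian circuit exists iff graph is connected and all vertices have even degree
  - Eulerian path exists iff graph is connected and has 0 or 2 odd-degree vertices

Graph is connected with exactly 2 odd-degree vertices (3, 5).
Eulerian path exists (starting and ending at the odd-degree vertices), but no Eulerian circuit.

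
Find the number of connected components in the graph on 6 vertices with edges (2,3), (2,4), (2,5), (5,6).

Step 1: Build adjacency list from edges:
  1: (none)
  2: 3, 4, 5
  3: 2
  4: 2
  5: 2, 6
  6: 5

Step 2: Run BFS/DFS from vertex 1:
  Visited: {1}
  Reached 1 of 6 vertices

Step 3: Only 1 of 6 vertices reached. Graph is disconnected.
Connected components: {1}, {2, 3, 4, 5, 6}
Number of connected components: 2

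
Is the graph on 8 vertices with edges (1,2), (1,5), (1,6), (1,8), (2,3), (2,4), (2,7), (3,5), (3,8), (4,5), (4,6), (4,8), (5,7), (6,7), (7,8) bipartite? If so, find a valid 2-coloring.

Step 1: Attempt 2-coloring using BFS:
  Start at vertex 1, assign color 0
  Color vertex 2 with color 1 (neighbor of 1)
  Color vertex 5 with color 1 (neighbor of 1)
  Color vertex 6 with color 1 (neighbor of 1)
  Color vertex 8 with color 1 (neighbor of 1)
  Color vertex 3 with color 0 (neighbor of 2)
  Color vertex 4 with color 0 (neighbor of 2)
  Color vertex 7 with color 0 (neighbor of 2)

Step 2: 2-coloring succeeded. No conflicts found.
  Set A (color 0): {1, 3, 4, 7}
  Set B (color 1): {2, 5, 6, 8}

The graph is bipartite with partition {1, 3, 4, 7}, {2, 5, 6, 8}.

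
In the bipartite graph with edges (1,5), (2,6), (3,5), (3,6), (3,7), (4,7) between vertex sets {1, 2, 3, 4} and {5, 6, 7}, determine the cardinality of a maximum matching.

Step 1: List the neighbors of each left vertex:
  1: 5
  2: 6
  3: 5, 6, 7
  4: 7

Step 2: Greedily match left vertices, then look for augmenting paths:
  Match 1 -- 5
  Match 2 -- 6
  Match 3 -- 7
  No augmenting path remains.

Step 3: Verify this is maximum:
  Matching size 3 = min(|L|, |R|) = min(4, 3), which is an upper bound, so this matching is maximum.

Maximum matching: {(1,5), (2,6), (3,7)}
Size: 3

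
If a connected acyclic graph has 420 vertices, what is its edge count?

A tree on n vertices always has exactly n - 1 edges.
For n = 420: edges = 420 - 1 = 419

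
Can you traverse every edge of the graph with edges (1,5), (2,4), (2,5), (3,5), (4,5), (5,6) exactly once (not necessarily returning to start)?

Step 1: Find the degree of each vertex:
  deg(1) = 1
  deg(2) = 2
  deg(3) = 1
  deg(4) = 2
  deg(5) = 5
  deg(6) = 1

Step 2: Count vertices with odd degree:
  Odd-degree vertices: 1, 3, 5, 6 (4 total)

Step 3: Apply Euler's theorem:
  - Eulerian circuit exists iff graph is connected and all vertices have even degree
  - Eulerian path exists iff graph is connected and has 0 or 2 odd-degree vertices

Graph has 4 odd-degree vertices (need 0 or 2).
Neither Eulerian path nor Eulerian circuit exists.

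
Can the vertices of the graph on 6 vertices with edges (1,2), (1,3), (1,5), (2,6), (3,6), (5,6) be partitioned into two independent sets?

Step 1: Attempt 2-coloring using BFS:
  Start at vertex 1, assign color 0
  Color vertex 2 with color 1 (neighbor of 1)
  Color vertex 3 with color 1 (neighbor of 1)
  Color vertex 5 with color 1 (neighbor of 1)
  Color vertex 6 with color 0 (neighbor of 2)
  Start new component at vertex 4, assign color 0

Step 2: 2-coloring succeeded. No conflicts found.
  Set A (color 0): {1, 4, 6}
  Set B (color 1): {2, 3, 5}

The graph is bipartite with partition {1, 4, 6}, {2, 3, 5}.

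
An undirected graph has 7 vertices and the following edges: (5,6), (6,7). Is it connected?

Step 1: Build adjacency list from edges:
  1: (none)
  2: (none)
  3: (none)
  4: (none)
  5: 6
  6: 5, 7
  7: 6

Step 2: Run BFS/DFS from vertex 1:
  Visited: {1}
  Reached 1 of 7 vertices

Step 3: Only 1 of 7 vertices reached. Graph is disconnected.
Connected components: {1}, {2}, {3}, {4}, {5, 6, 7}
Answer: No, the graph is not connected (5 components).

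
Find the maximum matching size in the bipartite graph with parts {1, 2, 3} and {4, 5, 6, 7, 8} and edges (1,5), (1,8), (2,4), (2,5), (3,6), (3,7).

Step 1: List the neighbors of each left vertex:
  1: 5, 8
  2: 4, 5
  3: 6, 7

Step 2: Greedily match left vertices, then look for augmenting paths:
  Match 1 -- 5
  Match 2 -- 4
  Match 3 -- 6
  No augmenting path remains.

Step 3: Verify this is maximum:
  Matching size 3 = min(|L|, |R|) = min(3, 5), which is an upper bound, so this matching is maximum.

Maximum matching: {(1,5), (2,4), (3,6)}
Size: 3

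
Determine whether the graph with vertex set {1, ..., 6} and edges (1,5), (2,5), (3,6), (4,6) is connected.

Step 1: Build adjacency list from edges:
  1: 5
  2: 5
  3: 6
  4: 6
  5: 1, 2
  6: 3, 4

Step 2: Run BFS/DFS from vertex 1:
  Visited: {1, 5, 2}
  Reached 3 of 6 vertices

Step 3: Only 3 of 6 vertices reached. Graph is disconnected.
Connected components: {1, 2, 5}, {3, 4, 6}
Answer: No, the graph is not connected (2 components).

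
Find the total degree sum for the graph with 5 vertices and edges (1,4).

Step 1: Count edges incident to each vertex:
  deg(1) = 1 (neighbors: 4)
  deg(2) = 0 (neighbors: none)
  deg(3) = 0 (neighbors: none)
  deg(4) = 1 (neighbors: 1)
  deg(5) = 0 (neighbors: none)

Step 2: Sum all degrees:
  1 + 0 + 0 + 1 + 0 = 2

Verification: sum of degrees = 2 * |E| = 2 * 1 = 2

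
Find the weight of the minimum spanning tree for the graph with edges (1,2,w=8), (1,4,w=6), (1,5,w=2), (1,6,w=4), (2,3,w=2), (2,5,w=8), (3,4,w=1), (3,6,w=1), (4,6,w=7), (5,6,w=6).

Apply Kruskal's algorithm (sort edges by weight, add if no cycle):

Sorted edges by weight:
  (3,6) w=1
  (3,4) w=1
  (1,5) w=2
  (2,3) w=2
  (1,6) w=4
  (1,4) w=6
  (5,6) w=6
  (4,6) w=7
  (1,2) w=8
  (2,5) w=8

Add edge (3,6) w=1 -- no cycle. Running total: 1
Add edge (3,4) w=1 -- no cycle. Running total: 2
Add edge (1,5) w=2 -- no cycle. Running total: 4
Add edge (2,3) w=2 -- no cycle. Running total: 6
Add edge (1,6) w=4 -- no cycle. Running total: 10

MST edges: (3,6,w=1), (3,4,w=1), (1,5,w=2), (2,3,w=2), (1,6,w=4)
Total MST weight: 1 + 1 + 2 + 2 + 4 = 10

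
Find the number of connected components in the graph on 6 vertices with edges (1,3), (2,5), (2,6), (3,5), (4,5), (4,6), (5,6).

Step 1: Build adjacency list from edges:
  1: 3
  2: 5, 6
  3: 1, 5
  4: 5, 6
  5: 2, 3, 4, 6
  6: 2, 4, 5

Step 2: Run BFS/DFS from vertex 1:
  Visited: {1, 3, 5, 2, 4, 6}
  Reached 6 of 6 vertices

Step 3: All 6 vertices reached from vertex 1, so the graph is connected.
Number of connected components: 1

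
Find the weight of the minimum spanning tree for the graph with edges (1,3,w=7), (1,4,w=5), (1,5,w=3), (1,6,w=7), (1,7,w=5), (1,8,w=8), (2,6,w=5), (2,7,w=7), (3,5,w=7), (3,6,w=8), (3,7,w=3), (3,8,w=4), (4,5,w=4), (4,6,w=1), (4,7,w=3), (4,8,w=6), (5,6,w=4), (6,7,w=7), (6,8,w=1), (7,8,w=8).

Apply Kruskal's algorithm (sort edges by weight, add if no cycle):

Sorted edges by weight:
  (4,6) w=1
  (6,8) w=1
  (1,5) w=3
  (3,7) w=3
  (4,7) w=3
  (3,8) w=4
  (4,5) w=4
  (5,6) w=4
  (1,4) w=5
  (1,7) w=5
  (2,6) w=5
  (4,8) w=6
  (1,3) w=7
  (1,6) w=7
  (2,7) w=7
  (3,5) w=7
  (6,7) w=7
  (1,8) w=8
  (3,6) w=8
  (7,8) w=8

Add edge (4,6) w=1 -- no cycle. Running total: 1
Add edge (6,8) w=1 -- no cycle. Running total: 2
Add edge (1,5) w=3 -- no cycle. Running total: 5
Add edge (3,7) w=3 -- no cycle. Running total: 8
Add edge (4,7) w=3 -- no cycle. Running total: 11
Skip edge (3,8) w=4 -- would create cycle
Add edge (4,5) w=4 -- no cycle. Running total: 15
Skip edge (5,6) w=4 -- would create cycle
Skip edge (1,4) w=5 -- would create cycle
Skip edge (1,7) w=5 -- would create cycle
Add edge (2,6) w=5 -- no cycle. Running total: 20

MST edges: (4,6,w=1), (6,8,w=1), (1,5,w=3), (3,7,w=3), (4,7,w=3), (4,5,w=4), (2,6,w=5)
Total MST weight: 1 + 1 + 3 + 3 + 3 + 4 + 5 = 20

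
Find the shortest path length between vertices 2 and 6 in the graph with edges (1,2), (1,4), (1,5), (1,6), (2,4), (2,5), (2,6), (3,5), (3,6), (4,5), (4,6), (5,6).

Step 1: Build adjacency list:
  1: 2, 4, 5, 6
  2: 1, 4, 5, 6
  3: 5, 6
  4: 1, 2, 5, 6
  5: 1, 2, 3, 4, 6
  6: 1, 2, 3, 4, 5

Step 2: BFS from vertex 2 to find shortest path to 6:
  vertex 1 reached at distance 1
  vertex 4 reached at distance 1
  vertex 5 reached at distance 1
  vertex 6 reached at distance 1

Step 3: Shortest path: 2 -> 6
Path length: 1 edge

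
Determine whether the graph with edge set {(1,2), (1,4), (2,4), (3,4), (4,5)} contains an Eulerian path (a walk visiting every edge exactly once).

Step 1: Find the degree of each vertex:
  deg(1) = 2
  deg(2) = 2
  deg(3) = 1
  deg(4) = 4
  deg(5) = 1

Step 2: Count vertices with odd degree:
  Odd-degree vertices: 3, 5 (2 total)

Step 3: Apply Euler's theorem:
  - Eulerian circuit exists iff graph is connected and all vertices have even degree
  - Eulerian path exists iff graph is connected and has 0 or 2 odd-degree vertices

Graph is connected with exactly 2 odd-degree vertices (3, 5).
Eulerian path exists (starting and ending at the odd-degree vertices), but no Eulerian circuit.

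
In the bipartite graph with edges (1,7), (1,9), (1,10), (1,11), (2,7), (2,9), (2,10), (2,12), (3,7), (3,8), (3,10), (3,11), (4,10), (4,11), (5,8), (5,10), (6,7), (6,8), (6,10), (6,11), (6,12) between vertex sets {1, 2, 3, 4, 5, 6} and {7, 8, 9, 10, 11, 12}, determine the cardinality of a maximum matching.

Step 1: List the neighbors of each left vertex:
  1: 7, 9, 10, 11
  2: 7, 9, 10, 12
  3: 7, 8, 10, 11
  4: 10, 11
  5: 8, 10
  6: 7, 8, 10, 11, 12

Step 2: Greedily match left vertices, then look for augmenting paths:
  Match 1 -- 7
  Match 2 -- 9
  Match 3 -- 11
  Match 4 -- 10
  Match 5 -- 8
  Match 6 -- 12
  No augmenting path remains.

Step 3: Verify this is maximum:
  Matching size 6 = min(|L|, |R|) = min(6, 6), which is an upper bound, so this matching is maximum.

Maximum matching: {(1,7), (2,9), (3,11), (4,10), (5,8), (6,12)}
Size: 6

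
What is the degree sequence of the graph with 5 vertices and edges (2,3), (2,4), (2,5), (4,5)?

Step 1: Count edges incident to each vertex:
  deg(1) = 0 (neighbors: none)
  deg(2) = 3 (neighbors: 3, 4, 5)
  deg(3) = 1 (neighbors: 2)
  deg(4) = 2 (neighbors: 2, 5)
  deg(5) = 2 (neighbors: 2, 4)

Step 2: Sort degrees in non-increasing order:
  Degrees: [0, 3, 1, 2, 2] -> sorted: [3, 2, 2, 1, 0]

Degree sequence: [3, 2, 2, 1, 0]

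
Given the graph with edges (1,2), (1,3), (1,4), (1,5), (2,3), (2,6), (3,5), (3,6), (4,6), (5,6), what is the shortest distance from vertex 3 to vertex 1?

Step 1: Build adjacency list:
  1: 2, 3, 4, 5
  2: 1, 3, 6
  3: 1, 2, 5, 6
  4: 1, 6
  5: 1, 3, 6
  6: 2, 3, 4, 5

Step 2: BFS from vertex 3 to find shortest path to 1:
  vertex 1 reached at distance 1

Step 3: Shortest path: 3 -> 1
Path length: 1 edge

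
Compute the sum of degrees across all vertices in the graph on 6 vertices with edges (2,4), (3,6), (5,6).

Step 1: Count edges incident to each vertex:
  deg(1) = 0 (neighbors: none)
  deg(2) = 1 (neighbors: 4)
  deg(3) = 1 (neighbors: 6)
  deg(4) = 1 (neighbors: 2)
  deg(5) = 1 (neighbors: 6)
  deg(6) = 2 (neighbors: 3, 5)

Step 2: Sum all degrees:
  0 + 1 + 1 + 1 + 1 + 2 = 6

Verification: sum of degrees = 2 * |E| = 2 * 3 = 6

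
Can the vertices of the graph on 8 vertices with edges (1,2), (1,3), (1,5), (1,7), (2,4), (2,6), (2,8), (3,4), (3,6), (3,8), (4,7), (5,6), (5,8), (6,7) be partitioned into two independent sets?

Step 1: Attempt 2-coloring using BFS:
  Start at vertex 1, assign color 0
  Color vertex 2 with color 1 (neighbor of 1)
  Color vertex 3 with color 1 (neighbor of 1)
  Color vertex 5 with color 1 (neighbor of 1)
  Color vertex 7 with color 1 (neighbor of 1)
  Color vertex 4 with color 0 (neighbor of 2)
  Color vertex 6 with color 0 (neighbor of 2)
  Color vertex 8 with color 0 (neighbor of 2)

Step 2: 2-coloring succeeded. No conflicts found.
  Set A (color 0): {1, 4, 6, 8}
  Set B (color 1): {2, 3, 5, 7}

The graph is bipartite with partition {1, 4, 6, 8}, {2, 3, 5, 7}.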